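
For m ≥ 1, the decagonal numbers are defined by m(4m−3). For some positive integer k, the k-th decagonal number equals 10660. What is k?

Set n(4n−3) = 10660, giving 4n² − 3n − 10660 = 0.
The discriminant is 9 + 16·10660 = 170569, and √170569 = 413.
So n = (3 + 413) / 8 = 416/8 = 52.
Check: 52·(4·52 − 3) = 10660. ✓

52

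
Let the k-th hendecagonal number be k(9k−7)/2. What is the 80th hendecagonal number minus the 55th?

80·(9·80 − 7)/2 = 28520 and 55·(9·55 − 7)/2 = 13420.
Difference: 28520 − 13420 = 15100.

15100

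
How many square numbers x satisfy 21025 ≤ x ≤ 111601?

190

The n-th square number is n².
Smallest index with value ≥ 21025: n = 145 (giving 21025).
Largest index with value ≤ 111601: n = 334 (giving 111556).
Indices 145 through 334: 190 terms.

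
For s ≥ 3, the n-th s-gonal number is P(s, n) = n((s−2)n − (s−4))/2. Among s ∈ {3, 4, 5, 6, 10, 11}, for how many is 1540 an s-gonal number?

s = 3: P(3, 55) = 1540. ✓
s = 4: P(4, 39) = 1521 and P(4, 40) = 1600; 1540 is not s-gonal.
s = 5: P(5, 32) = 1520 and P(5, 33) = 1617; 1540 is not s-gonal.
s = 6: P(6, 28) = 1540. ✓
s = 10: P(10, 20) = 1540. ✓
s = 11: P(11, 18) = 1395 and P(11, 19) = 1558; 1540 is not s-gonal.
Hits: s ∈ {3, 6, 10} → 3.

3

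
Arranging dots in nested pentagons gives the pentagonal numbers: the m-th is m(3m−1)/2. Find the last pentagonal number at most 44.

35

Solve n(3n−1)/2 ≤ 44 for integer n.
n = 5 gives 35 ≤ 44, while n = 6 gives 51 > 44; so the answer is 35.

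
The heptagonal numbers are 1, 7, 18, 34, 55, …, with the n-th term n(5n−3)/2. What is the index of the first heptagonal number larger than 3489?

Solve n(5n−3)/2 > 3489 for integer n.
The largest n with value ≤ 3489 is 37 (since 3367 ≤ 3489 < 3553), so the first above is n = 38, value 3553.

38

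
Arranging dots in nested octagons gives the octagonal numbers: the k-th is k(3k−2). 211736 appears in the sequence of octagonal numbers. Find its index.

266

Set n(3n−2) = 211736, giving 3n² − 2n − 211736 = 0.
So n = (2 + 1594) / 6 = 1596/6 = 266.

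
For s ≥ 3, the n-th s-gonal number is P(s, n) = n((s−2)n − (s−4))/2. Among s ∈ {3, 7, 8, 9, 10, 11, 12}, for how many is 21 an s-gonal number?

s = 3: P(3, 6) = 21. ✓
s = 7: P(7, 3) = 18 and P(7, 4) = 34; 21 is not s-gonal.
s = 8: P(8, 3) = 21. ✓
s = 9: P(9, 2) = 9 and P(9, 3) = 24; 21 is not s-gonal.
s = 10: P(10, 2) = 10 and P(10, 3) = 27; 21 is not s-gonal.
s = 11: P(11, 2) = 11 and P(11, 3) = 30; 21 is not s-gonal.
s = 12: P(12, 2) = 12 and P(12, 3) = 33; 21 is not s-gonal.
Hits: s ∈ {3, 8} → 2.

2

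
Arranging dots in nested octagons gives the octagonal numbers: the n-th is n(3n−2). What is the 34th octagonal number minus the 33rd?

199

Consecutive octagonal numbers differ by 6n − 5: here 6·34 − 5 = 199.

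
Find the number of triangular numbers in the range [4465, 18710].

The n-th triangular number is n(n+1)/2.
Smallest index with value ≥ 4465: n = 94 (giving 4465).
Largest index with value ≤ 18710: n = 192 (giving 18528).
Indices 94 through 192: 99 terms.

99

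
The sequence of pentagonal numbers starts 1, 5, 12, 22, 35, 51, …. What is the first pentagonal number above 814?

852

Solve n(3n−1)/2 > 814 for integer n.
The largest n with value ≤ 814 is 23 (since 782 ≤ 814 < 852), so the first above is n = 24, value 852.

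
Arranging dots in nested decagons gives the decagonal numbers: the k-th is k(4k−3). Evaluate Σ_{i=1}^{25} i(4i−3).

21125

Σ i(4i−3) = 4Σi² − 3Σi over i = 1..25.
Σi = 325 and Σi² = 5525.
4·5525 − 3·325 = 21125.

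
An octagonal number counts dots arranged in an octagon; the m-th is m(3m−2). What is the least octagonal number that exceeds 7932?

8008

Solve n(3n−2) > 7932 for integer n.
The largest n with value ≤ 7932 is 51 (since 7701 ≤ 7932 < 8008), so the first above is n = 52, value 8008.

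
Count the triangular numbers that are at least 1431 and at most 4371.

41

The n-th triangular number is n(n+1)/2.
Smallest index with value ≥ 1431: n = 53 (giving 1431).
Largest index with value ≤ 4371: n = 93 (giving 4371).
Indices 53 through 93: 41 terms.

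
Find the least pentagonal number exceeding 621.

Solve n(3n−1)/2 > 621 for integer n.
The largest n with value ≤ 621 is 20 (since 590 ≤ 621 < 651), so the first above is n = 21, value 651.

651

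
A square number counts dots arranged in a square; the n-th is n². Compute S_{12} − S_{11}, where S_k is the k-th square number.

n² − (n−1)² = 2n − 1, so 12² − 11² = 2·12 − 1 = 23.

23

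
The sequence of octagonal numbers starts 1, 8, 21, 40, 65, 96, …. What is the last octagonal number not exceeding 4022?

3816

Solve n(3n−2) ≤ 4022 for integer n.
n = 36 gives 3816 ≤ 4022, while n = 37 gives 4033 > 4022; so the answer is 3816.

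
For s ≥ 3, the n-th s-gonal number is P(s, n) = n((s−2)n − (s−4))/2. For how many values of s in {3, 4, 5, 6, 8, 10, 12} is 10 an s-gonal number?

2

s = 3: P(3, 4) = 10. ✓
s = 4: P(4, 3) = 9 and P(4, 4) = 16; 10 is not s-gonal.
s = 5: P(5, 2) = 5 and P(5, 3) = 12; 10 is not s-gonal.
s = 6: P(6, 2) = 6 and P(6, 3) = 15; 10 is not s-gonal.
s = 8: P(8, 2) = 8 and P(8, 3) = 21; 10 is not s-gonal.
s = 10: P(10, 2) = 10. ✓
s = 12: P(12, 1) = 1 and P(12, 2) = 12; 10 is not s-gonal.
Hits: s ∈ {3, 10} → 2.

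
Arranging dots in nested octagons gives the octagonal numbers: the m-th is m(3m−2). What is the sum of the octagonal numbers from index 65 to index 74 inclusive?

143765

Σ i(3i−2) = 3Σi² − 2Σi over i = 65..74.
Σi = 2775 − 2080 = 695 and Σi² = 137825 − 89440 = 48385.
3·48385 − 2·695 = 143765.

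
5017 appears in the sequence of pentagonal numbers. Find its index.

Set n(3n−1)/2 = 5017, giving 3n² − n − 10034 = 0.
So n = (1 + 347) / 6 = 348/6 = 58.

58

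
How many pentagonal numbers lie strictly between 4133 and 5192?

The n-th pentagonal number is n(3n−1)/2.
Smallest index with value > 4133: n = 53 (giving 4187).
Largest index with value < 5192: n = 58 (giving 5017).
Indices 53 through 58: 6 terms.

6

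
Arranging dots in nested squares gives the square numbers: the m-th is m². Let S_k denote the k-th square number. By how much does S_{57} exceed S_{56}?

113

n² − (n−1)² = 2n − 1, so 57² − 56² = 2·57 − 1 = 113.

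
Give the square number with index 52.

The 52nd square number is n² with n = 52.
52² = 2704.

2704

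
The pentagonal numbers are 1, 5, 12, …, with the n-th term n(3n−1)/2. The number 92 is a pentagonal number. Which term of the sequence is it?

8

Set n(3n−1)/2 = 92, giving 3n² − n − 184 = 0.
The discriminant is 1 + 24·92 = 2209, and √2209 = 47.
So n = (1 + 47) / 6 = 48/6 = 8.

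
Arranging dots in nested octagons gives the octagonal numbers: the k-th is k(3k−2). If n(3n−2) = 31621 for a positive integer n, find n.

Set n(3n−2) = 31621, giving 3n² − 2n − 31621 = 0.
The discriminant is 4 + 12·31621 = 379456, and √379456 = 616.
So n = (2 + 616) / 6 = 618/6 = 103.
Check: 103·(3·103 − 2) = 31621. ✓

103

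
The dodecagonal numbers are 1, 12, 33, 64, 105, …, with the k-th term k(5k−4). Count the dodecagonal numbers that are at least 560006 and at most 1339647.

183

The n-th dodecagonal number is n(5n−4).
Smallest index with value ≥ 560006: n = 336 (giving 563136).
Largest index with value ≤ 1339647: n = 518 (giving 1339548).
Indices 336 through 518: 183 terms.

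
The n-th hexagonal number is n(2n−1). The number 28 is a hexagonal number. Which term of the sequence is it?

Set n(2n−1) = 28, giving 2n² − n − 28 = 0.
The discriminant is 1 + 8·28 = 225, and √225 = 15.
So n = (1 + 15) / 4 = 16/4 = 4.

4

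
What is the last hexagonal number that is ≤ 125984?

Solve n(2n−1) ≤ 125984 for integer n.
n = 251 gives 125751 ≤ 125984, while n = 252 gives 126756 > 125984; so the answer is 125751.

125751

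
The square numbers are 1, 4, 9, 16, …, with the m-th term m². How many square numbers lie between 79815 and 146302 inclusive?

The n-th square number is n².
Smallest index with value ≥ 79815: n = 283 (giving 80089).
Largest index with value ≤ 146302: n = 382 (giving 145924).
Indices 283 through 382: 100 terms.

100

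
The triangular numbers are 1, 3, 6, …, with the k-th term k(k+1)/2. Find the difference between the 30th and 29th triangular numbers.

30

Consecutive triangular numbers differ by n: T_{30} − T_{29} = 30.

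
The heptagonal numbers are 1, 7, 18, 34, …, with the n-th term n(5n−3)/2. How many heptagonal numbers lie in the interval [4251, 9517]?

21

The n-th heptagonal number is n(5n−3)/2.
Smallest index with value ≥ 4251: n = 42 (giving 4347).
Largest index with value ≤ 9517: n = 62 (giving 9517).
Indices 42 through 62: 21 terms.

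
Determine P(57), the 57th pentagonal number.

The 57th pentagonal number is n(3n−1)/2 with n = 57.
57·(3·57 − 1)/2 = 57·170/2 = 57·85 = 4845.

4845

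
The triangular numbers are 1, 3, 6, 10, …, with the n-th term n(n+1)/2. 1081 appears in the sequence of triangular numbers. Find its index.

Set n(n+1)/2 = 1081, giving n² + n − 2162 = 0.
So n = (-1 + 93) / 2 = 92/2 = 46.
Check: 46·47/2 = 1081. ✓

46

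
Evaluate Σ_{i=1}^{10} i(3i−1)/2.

550

Σ i(3i−1)/2 = (3Σi² − Σi) / 2 over i = 1..10.
Σi = 55 and Σi² = 385.
(3·385 − 1·55) / 2 = 1100/2 = 550.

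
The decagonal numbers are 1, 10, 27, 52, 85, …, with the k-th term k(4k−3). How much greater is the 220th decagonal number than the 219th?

1753

Consecutive decagonal numbers differ by 8n − 7: here 8·220 − 7 = 1753.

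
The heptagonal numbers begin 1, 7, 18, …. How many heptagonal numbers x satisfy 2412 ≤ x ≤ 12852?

41

The n-th heptagonal number is n(5n−3)/2.
Smallest index with value ≥ 2412: n = 32 (giving 2512).
Largest index with value ≤ 12852: n = 72 (giving 12852).
Indices 32 through 72: 41 terms.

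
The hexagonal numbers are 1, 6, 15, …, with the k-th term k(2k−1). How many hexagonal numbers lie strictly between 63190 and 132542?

79

The n-th hexagonal number is n(2n−1).
Smallest index with value > 63190: n = 179 (giving 63903).
Largest index with value < 132542: n = 257 (giving 131841).
Indices 179 through 257: 79 terms.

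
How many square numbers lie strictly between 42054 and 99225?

109

The n-th square number is n².
Smallest index with value > 42054: n = 206 (giving 42436).
Largest index with value < 99225: n = 314 (giving 98596).
Indices 206 through 314: 109 terms.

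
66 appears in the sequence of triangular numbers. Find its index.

Set n(n+1)/2 = 66, giving n² + n − 132 = 0.
The discriminant is 1 + 8·66 = 529, and √529 = 23.
So n = (-1 + 23) / 2 = 22/2 = 11.

11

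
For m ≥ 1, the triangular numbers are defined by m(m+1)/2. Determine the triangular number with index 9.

9·10/2 = 90/2 = 45.

45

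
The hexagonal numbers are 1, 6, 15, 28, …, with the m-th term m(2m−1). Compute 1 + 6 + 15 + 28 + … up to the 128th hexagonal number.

Σ i(2i−1) = 2Σi² − Σi over i = 1..128.
Σi = 8256 and Σi² = 707264.
2·707264 − 1·8256 = 1406272.

1406272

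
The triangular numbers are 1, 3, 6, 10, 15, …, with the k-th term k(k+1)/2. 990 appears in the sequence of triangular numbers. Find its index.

44

Set n(n+1)/2 = 990, giving n² + n − 1980 = 0.
The discriminant is 1 + 8·990 = 7921, and √7921 = 89.
So n = (-1 + 89) / 2 = 88/2 = 44.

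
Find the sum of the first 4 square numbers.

30

Σ_{i=1}^{4} i² = 4·5·9/6 = 30.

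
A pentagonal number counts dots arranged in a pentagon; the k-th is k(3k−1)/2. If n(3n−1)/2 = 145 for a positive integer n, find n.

Set n(3n−1)/2 = 145, giving 3n² − n − 290 = 0.
The discriminant is 1 + 24·145 = 3481, and √3481 = 59.
So n = (1 + 59) / 6 = 60/6 = 10.
Check: 10·(3·10 − 1)/2 = 145. ✓

10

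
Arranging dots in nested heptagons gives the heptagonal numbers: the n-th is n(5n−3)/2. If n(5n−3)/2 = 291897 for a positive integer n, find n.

Set n(5n−3)/2 = 291897, giving 5n² − 3n − 583794 = 0.
The discriminant is 9 + 40·291897 = 11675889, and √11675889 = 3417.
So n = (3 + 3417) / 10 = 3420/10 = 342.

342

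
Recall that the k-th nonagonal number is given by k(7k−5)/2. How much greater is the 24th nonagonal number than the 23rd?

162

Consecutive nonagonal numbers differ by 7n − 6: here 7·24 − 6 = 162.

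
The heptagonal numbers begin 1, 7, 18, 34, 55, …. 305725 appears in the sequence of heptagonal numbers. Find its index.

Set n(5n−3)/2 = 305725, giving 5n² − 3n − 611450 = 0.
The discriminant is 9 + 40·305725 = 12229009, and √12229009 = 3497.
So n = (3 + 3497) / 10 = 3500/10 = 350.
Check: 350·(5·350 − 3)/2 = 305725. ✓

350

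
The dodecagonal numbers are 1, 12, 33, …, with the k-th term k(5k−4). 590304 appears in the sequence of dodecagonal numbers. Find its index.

344

Set n(5n−4) = 590304, giving 5n² − 4n − 590304 = 0.
So n = (4 + 3436) / 10 = 3440/10 = 344.
Check: 344·(5·344 − 4) = 590304. ✓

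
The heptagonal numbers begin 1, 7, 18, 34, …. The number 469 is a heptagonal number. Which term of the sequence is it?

Set n(5n−3)/2 = 469, giving 5n² − 3n − 938 = 0.
So n = (3 + 137) / 10 = 140/10 = 14.

14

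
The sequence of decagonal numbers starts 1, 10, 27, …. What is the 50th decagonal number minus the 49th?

Consecutive decagonal numbers differ by 8n − 7: here 8·50 − 7 = 393.

393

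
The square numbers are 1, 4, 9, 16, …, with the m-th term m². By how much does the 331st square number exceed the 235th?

331² = 109561 and 235² = 55225.
Difference: 109561 − 55225 = 54336.

54336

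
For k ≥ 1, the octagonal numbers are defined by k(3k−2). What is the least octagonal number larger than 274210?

Solve n(3n−2) > 274210 for integer n.
The largest n with value ≤ 274210 is 302 (since 273008 ≤ 274210 < 274821), so the first above is n = 303, value 274821.

274821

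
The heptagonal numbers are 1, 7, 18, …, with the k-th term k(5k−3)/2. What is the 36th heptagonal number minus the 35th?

176

Consecutive heptagonal numbers differ by 5n − 4: here 5·36 − 4 = 176.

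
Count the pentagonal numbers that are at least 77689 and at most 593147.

The n-th pentagonal number is n(3n−1)/2.
Smallest index with value ≥ 77689: n = 228 (giving 77862).
Largest index with value ≤ 593147: n = 629 (giving 593147).
Indices 228 through 629: 402 terms.

402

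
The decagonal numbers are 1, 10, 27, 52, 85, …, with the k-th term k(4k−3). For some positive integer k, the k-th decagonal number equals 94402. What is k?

154

Set n(4n−3) = 94402, giving 4n² − 3n − 94402 = 0.
The discriminant is 9 + 16·94402 = 1510441, and √1510441 = 1229.
So n = (3 + 1229) / 8 = 1232/8 = 154.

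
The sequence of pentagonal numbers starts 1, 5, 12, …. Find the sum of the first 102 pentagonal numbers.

535806

Σ i(3i−1)/2 = (3Σi² − Σi) / 2 over i = 1..102.
Σi = 5253 and Σi² = 358955.
(3·358955 − 1·5253) / 2 = 1071612/2 = 535806.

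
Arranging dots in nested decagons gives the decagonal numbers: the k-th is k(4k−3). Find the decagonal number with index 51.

The 51st decagonal number is n(4n−3) with n = 51.
51·(4·51 − 3) = 51·201 = 10251.

10251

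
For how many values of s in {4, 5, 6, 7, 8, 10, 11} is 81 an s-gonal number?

s = 4: P(4, 9) = 81. ✓
s = 5: P(5, 7) = 70 and P(5, 8) = 92; 81 is not s-gonal.
s = 6: P(6, 6) = 66 and P(6, 7) = 91; 81 is not s-gonal.
s = 7: P(7, 6) = 81. ✓
s = 8: P(8, 5) = 65 and P(8, 6) = 96; 81 is not s-gonal.
s = 10: P(10, 4) = 52 and P(10, 5) = 85; 81 is not s-gonal.
s = 11: P(11, 4) = 58 and P(11, 5) = 95; 81 is not s-gonal.
Hits: s ∈ {4, 7} → 2.

2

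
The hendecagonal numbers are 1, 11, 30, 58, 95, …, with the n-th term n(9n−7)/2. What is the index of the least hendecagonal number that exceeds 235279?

230

Solve n(9n−7)/2 > 235279 for integer n.
The largest n with value ≤ 235279 is 229 (since 235183 ≤ 235279 < 237245), so the first above is n = 230, value 237245.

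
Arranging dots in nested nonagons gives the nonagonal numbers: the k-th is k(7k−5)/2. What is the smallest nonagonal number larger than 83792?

84786

Solve n(7n−5)/2 > 83792 for integer n.
The largest n with value ≤ 83792 is 155 (since 83700 ≤ 83792 < 84786), so the first above is n = 156, value 84786.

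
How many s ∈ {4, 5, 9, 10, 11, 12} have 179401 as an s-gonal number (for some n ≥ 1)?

s = 4: P(4, 423) = 178929 and P(4, 424) = 179776; 179401 is not s-gonal.
s = 5: P(5, 346) = 179401. ✓
s = 9: P(9, 226) = 178201 and P(9, 227) = 179784; 179401 is not s-gonal.
s = 10: P(10, 212) = 179140 and P(10, 213) = 180837; 179401 is not s-gonal.
s = 11: P(11, 200) = 179300 and P(11, 201) = 181101; 179401 is not s-gonal.
s = 12: P(12, 189) = 177849 and P(12, 190) = 179740; 179401 is not s-gonal.
Hits: s ∈ {5} → 1.

1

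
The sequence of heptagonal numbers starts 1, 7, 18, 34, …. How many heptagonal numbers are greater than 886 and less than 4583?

The n-th heptagonal number is n(5n−3)/2.
Smallest index with value > 886: n = 20 (giving 970).
Largest index with value < 4583: n = 43 (giving 4558).
Indices 20 through 43: 24 terms.

24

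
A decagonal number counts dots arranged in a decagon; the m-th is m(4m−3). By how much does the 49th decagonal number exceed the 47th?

49·(4·49 − 3) = 9457 and 47·(4·47 − 3) = 8695.
Difference: 9457 − 8695 = 762.

762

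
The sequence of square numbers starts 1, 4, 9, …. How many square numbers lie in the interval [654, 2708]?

The n-th square number is n².
Smallest index with value ≥ 654: n = 26 (giving 676).
Largest index with value ≤ 2708: n = 52 (giving 2704).
Indices 26 through 52: 27 terms.

27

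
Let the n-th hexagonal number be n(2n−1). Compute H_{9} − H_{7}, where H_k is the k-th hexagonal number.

9·(2·9 − 1) = 153 and 7·(2·7 − 1) = 91.
Difference: 153 − 91 = 62.

62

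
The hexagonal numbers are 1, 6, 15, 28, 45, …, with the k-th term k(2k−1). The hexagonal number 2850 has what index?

Set n(2n−1) = 2850, giving 2n² − n − 2850 = 0.
So n = (1 + 151) / 4 = 152/4 = 38.
Check: 38·(2·38 − 1) = 2850. ✓

38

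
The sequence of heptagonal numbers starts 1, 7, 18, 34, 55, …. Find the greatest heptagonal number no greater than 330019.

328878

Solve n(5n−3)/2 ≤ 330019 for integer n.
n = 363 gives 328878 ≤ 330019, while n = 364 gives 330694 > 330019; so the answer is 328878.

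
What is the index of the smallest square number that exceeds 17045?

131

Solve n² > 17045 for integer n.
The largest n with value ≤ 17045 is 130 (since 16900 ≤ 17045 < 17161), so the first above is n = 131, value 17161.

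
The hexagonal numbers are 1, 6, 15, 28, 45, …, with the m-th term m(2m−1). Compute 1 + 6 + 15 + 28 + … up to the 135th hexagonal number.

1649340

Σ i(2i−1) = 2Σi² − Σi over i = 1..135.
Σi = 9180 and Σi² = 829260.
2·829260 − 1·9180 = 1649340.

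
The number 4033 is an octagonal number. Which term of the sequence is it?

37

Set n(3n−2) = 4033, giving 3n² − 2n − 4033 = 0.
The discriminant is 4 + 12·4033 = 48400, and √48400 = 220.
So n = (2 + 220) / 6 = 222/6 = 37.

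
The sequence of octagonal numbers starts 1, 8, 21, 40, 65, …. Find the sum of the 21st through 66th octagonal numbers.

Σ i(3i−2) = 3Σi² − 2Σi over i = 21..66.
Σi = 2211 − 210 = 2001 and Σi² = 98021 − 2870 = 95151.
3·95151 − 2·2001 = 281451.

281451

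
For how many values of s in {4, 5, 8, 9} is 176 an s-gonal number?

2

s = 4: P(4, 13) = 169 and P(4, 14) = 196; 176 is not s-gonal.
s = 5: P(5, 11) = 176. ✓
s = 8: P(8, 8) = 176. ✓
s = 9: P(9, 7) = 154 and P(9, 8) = 204; 176 is not s-gonal.
Hits: s ∈ {5, 8} → 2.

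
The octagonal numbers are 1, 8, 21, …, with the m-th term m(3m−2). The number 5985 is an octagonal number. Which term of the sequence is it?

45

Set n(3n−2) = 5985, giving 3n² − 2n − 5985 = 0.
The discriminant is 4 + 12·5985 = 71824, and √71824 = 268.
So n = (2 + 268) / 6 = 270/6 = 45.
Check: 45·(3·45 − 2) = 5985. ✓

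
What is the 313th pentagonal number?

146797

The 313th pentagonal number is n(3n−1)/2 with n = 313.
313·(3·313 − 1)/2 = 313·938/2 = 313·469 = 146797.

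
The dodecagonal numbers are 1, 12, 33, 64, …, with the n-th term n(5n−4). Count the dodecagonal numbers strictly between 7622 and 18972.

22

The n-th dodecagonal number is n(5n−4).
Smallest index with value > 7622: n = 40 (giving 7840).
Largest index with value < 18972: n = 61 (giving 18361).
Indices 40 through 61: 22 terms.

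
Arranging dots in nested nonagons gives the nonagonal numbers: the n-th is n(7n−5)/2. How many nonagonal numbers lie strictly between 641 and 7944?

The n-th nonagonal number is n(7n−5)/2.
Smallest index with value > 641: n = 14 (giving 651).
Largest index with value < 7944: n = 47 (giving 7614).
Indices 14 through 47: 34 terms.

34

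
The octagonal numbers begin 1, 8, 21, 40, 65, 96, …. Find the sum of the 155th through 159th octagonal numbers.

368195

Σ i(3i−2) = 3Σi² − 2Σi over i = 155..159.
Σi = 12720 − 11935 = 785 and Σi² = 1352560 − 1229305 = 123255.
3·123255 − 2·785 = 368195.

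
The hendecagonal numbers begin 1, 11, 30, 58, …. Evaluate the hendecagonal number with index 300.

403950

300·(9·300 − 7)/2 = 300·2693/2 = 403950.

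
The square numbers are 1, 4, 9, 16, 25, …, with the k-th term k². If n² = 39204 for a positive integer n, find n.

We need n² = 39204, so n = √39204 = 198.

198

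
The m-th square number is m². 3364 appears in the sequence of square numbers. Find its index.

We need n² = 3364, so n = √3364 = 58.

58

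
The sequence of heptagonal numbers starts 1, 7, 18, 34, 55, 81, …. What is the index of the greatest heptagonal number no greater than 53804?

147

Solve n(5n−3)/2 ≤ 53804 for integer n.
n = 147 gives 53802 ≤ 53804, while n = 148 gives 54538 > 53804; so the answer is index 147.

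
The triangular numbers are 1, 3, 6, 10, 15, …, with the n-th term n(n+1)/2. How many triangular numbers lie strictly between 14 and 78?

7

The n-th triangular number is n(n+1)/2.
Smallest index with value > 14: n = 5 (giving 15).
Largest index with value < 78: n = 11 (giving 66).
Indices 5 through 11: 7 terms.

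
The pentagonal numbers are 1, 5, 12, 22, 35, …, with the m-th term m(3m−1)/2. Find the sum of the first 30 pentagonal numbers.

Σ i(3i−1)/2 = (3Σi² − Σi) / 2 over i = 1..30.
Σi = 465 and Σi² = 9455.
(3·9455 − 1·465) / 2 = 27900/2 = 13950.

13950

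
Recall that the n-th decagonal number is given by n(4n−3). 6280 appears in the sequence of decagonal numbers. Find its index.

40

Set n(4n−3) = 6280, giving 4n² − 3n − 6280 = 0.
The discriminant is 9 + 16·6280 = 100489, and √100489 = 317.
So n = (3 + 317) / 8 = 320/8 = 40.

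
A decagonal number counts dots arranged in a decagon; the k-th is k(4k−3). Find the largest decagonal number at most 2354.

Solve n(4n−3) ≤ 2354 for integer n.
n = 24 gives 2232 ≤ 2354, while n = 25 gives 2425 > 2354; so the answer is 2232.

2232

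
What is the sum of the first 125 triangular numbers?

333375

Σ i(i+1)/2 = (Σi² + Σi) / 2 over i = 1..125.
Σi = 7875 and Σi² = 658875.
(1·658875 + 1·7875) / 2 = 666750/2 = 333375.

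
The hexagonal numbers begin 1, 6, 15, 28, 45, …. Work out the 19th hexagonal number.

703

The 19th hexagonal number is n(2n−1) with n = 19.
19·(2·19 − 1) = 19·37 = 703.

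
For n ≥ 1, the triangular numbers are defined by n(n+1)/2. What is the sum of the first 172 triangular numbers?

Σ i(i+1)/2 = (Σi² + Σi) / 2 over i = 1..172.
Σi = 14878 and Σi² = 1710970.
(1·1710970 + 1·14878) / 2 = 1725848/2 = 862924.

862924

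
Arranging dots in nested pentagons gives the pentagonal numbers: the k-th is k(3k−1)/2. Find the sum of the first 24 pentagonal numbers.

7200

Σ i(3i−1)/2 = (3Σi² − Σi) / 2 over i = 1..24.
Σi = 300 and Σi² = 4900.
(3·4900 − 1·300) / 2 = 14400/2 = 7200.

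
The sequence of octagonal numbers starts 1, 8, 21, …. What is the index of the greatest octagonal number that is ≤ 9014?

55

Solve n(3n−2) ≤ 9014 for integer n.
n = 55 gives 8965 ≤ 9014, while n = 56 gives 9296 > 9014; so the answer is index 55.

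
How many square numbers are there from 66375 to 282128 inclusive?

274

The n-th square number is n².
Smallest index with value ≥ 66375: n = 258 (giving 66564).
Largest index with value ≤ 282128: n = 531 (giving 281961).
Indices 258 through 531: 274 terms.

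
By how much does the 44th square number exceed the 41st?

255

44² = 1936 and 41² = 1681.
Difference: 1936 − 1681 = 255.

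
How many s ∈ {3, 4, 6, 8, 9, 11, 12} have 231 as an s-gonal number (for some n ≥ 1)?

s = 3: P(3, 21) = 231. ✓
s = 4: P(4, 15) = 225 and P(4, 16) = 256; 231 is not s-gonal.
s = 6: P(6, 11) = 231. ✓
s = 8: P(8, 9) = 225 and P(8, 10) = 280; 231 is not s-gonal.
s = 9: P(9, 8) = 204 and P(9, 9) = 261; 231 is not s-gonal.
s = 11: P(11, 7) = 196 and P(11, 8) = 260; 231 is not s-gonal.
s = 12: P(12, 7) = 217 and P(12, 8) = 288; 231 is not s-gonal.
Hits: s ∈ {3, 6} → 2.

2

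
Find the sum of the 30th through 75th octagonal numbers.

Σ i(3i−2) = 3Σi² − 2Σi over i = 30..75.
Σi = 2850 − 435 = 2415 and Σi² = 143450 − 8555 = 134895.
3·134895 − 2·2415 = 399855.

399855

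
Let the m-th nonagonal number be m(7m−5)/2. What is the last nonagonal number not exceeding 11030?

10836

Solve n(7n−5)/2 ≤ 11030 for integer n.
n = 56 gives 10836 ≤ 11030, while n = 57 gives 11229 > 11030; so the answer is 10836.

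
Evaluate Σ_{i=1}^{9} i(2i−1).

525

Σ i(2i−1) = 2Σi² − Σi over i = 1..9.
Σi = 45 and Σi² = 285.
2·285 − 1·45 = 525.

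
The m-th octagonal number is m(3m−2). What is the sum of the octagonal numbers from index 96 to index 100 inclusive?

143110

Σ i(3i−2) = 3Σi² − 2Σi over i = 96..100.
Σi = 5050 − 4560 = 490 and Σi² = 338350 − 290320 = 48030.
3·48030 − 2·490 = 143110.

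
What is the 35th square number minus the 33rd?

136

35² = 1225 and 33² = 1089.
Difference: 1225 − 1089 = 136.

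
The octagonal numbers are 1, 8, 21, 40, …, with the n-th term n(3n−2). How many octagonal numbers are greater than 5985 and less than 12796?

The n-th octagonal number is n(3n−2).
Smallest index with value > 5985: n = 46 (giving 6256).
Largest index with value < 12796: n = 65 (giving 12545).
Indices 46 through 65: 20 terms.

20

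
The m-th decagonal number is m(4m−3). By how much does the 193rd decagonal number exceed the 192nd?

Consecutive decagonal numbers differ by 8n − 7: here 8·193 − 7 = 1537.

1537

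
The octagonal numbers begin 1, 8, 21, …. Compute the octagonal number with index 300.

The 300th octagonal number is n(3n−2) with n = 300.
300·(3·300 − 2) = 300·898 = 269400.

269400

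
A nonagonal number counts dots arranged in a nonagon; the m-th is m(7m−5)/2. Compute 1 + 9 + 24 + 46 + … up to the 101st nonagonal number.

Σ i(7i−5)/2 = (7Σi² − 5Σi) / 2 over i = 1..101.
Σi = 5151 and Σi² = 348551.
(7·348551 − 5·5151) / 2 = 2414102/2 = 1207051.

1207051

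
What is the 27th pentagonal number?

The 27th pentagonal number is n(3n−1)/2 with n = 27.
27·(3·27 − 1)/2 = 27·80/2 = 27·40 = 1080.

1080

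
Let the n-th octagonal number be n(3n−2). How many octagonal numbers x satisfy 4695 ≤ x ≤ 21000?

45

The n-th octagonal number is n(3n−2).
Smallest index with value ≥ 4695: n = 40 (giving 4720).
Largest index with value ≤ 21000: n = 84 (giving 21000).
Indices 40 through 84: 45 terms.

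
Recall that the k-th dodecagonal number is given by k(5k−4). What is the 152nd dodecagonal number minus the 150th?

3012

152·(5·152 − 4) = 114912 and 150·(5·150 − 4) = 111900.
Difference: 114912 − 111900 = 3012.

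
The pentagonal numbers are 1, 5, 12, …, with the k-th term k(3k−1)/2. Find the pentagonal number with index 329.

162197

329·(3·329 − 1)/2 = 329·986/2 = 329·493 = 162197.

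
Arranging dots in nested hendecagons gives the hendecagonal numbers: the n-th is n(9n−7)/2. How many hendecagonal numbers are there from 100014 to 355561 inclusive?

The n-th hendecagonal number is n(9n−7)/2.
Smallest index with value ≥ 100014: n = 150 (giving 100725).
Largest index with value ≤ 355561: n = 281 (giving 354341).
Indices 150 through 281: 132 terms.

132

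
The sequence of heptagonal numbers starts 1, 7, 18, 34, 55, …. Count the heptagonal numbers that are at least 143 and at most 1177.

15

The n-th heptagonal number is n(5n−3)/2.
Smallest index with value ≥ 143: n = 8 (giving 148).
Largest index with value ≤ 1177: n = 22 (giving 1177).
Indices 8 through 22: 15 terms.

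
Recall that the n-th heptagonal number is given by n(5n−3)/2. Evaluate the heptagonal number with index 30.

2205

30·(5·30 − 3)/2 = 30·147/2 = 2205.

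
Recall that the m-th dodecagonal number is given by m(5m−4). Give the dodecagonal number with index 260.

336960

260·(5·260 − 4) = 260·1296 = 336960.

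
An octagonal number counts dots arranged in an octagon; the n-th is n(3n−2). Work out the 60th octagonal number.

The 60th octagonal number is n(3n−2) with n = 60.
60·(3·60 − 2) = 60·178 = 10680.

10680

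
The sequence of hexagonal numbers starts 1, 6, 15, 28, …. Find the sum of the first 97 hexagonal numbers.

Σ i(2i−1) = 2Σi² − Σi over i = 1..97.
Σi = 4753 and Σi² = 308945.
2·308945 − 1·4753 = 613137.

613137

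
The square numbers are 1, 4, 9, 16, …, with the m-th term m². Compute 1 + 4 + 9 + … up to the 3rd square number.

Σ_{i=1}^{3} i² = 3·4·7/6 = 14.

14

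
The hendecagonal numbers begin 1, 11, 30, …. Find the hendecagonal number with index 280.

351820

The 280th hendecagonal number is n(9n−7)/2 with n = 280.
280·(9·280 − 7)/2 = 280·2513/2 = 351820.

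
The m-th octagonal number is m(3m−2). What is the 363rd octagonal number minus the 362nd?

Consecutive octagonal numbers differ by 6n − 5: here 6·363 − 5 = 2173.

2173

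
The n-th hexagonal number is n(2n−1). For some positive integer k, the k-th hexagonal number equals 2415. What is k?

Set n(2n−1) = 2415, giving 2n² − n − 2415 = 0.
So n = (1 + 139) / 4 = 140/4 = 35.

35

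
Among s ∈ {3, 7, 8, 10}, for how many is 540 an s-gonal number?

s = 3: P(3, 32) = 528 and P(3, 33) = 561; 540 is not s-gonal.
s = 7: P(7, 15) = 540. ✓
s = 8: P(8, 13) = 481 and P(8, 14) = 560; 540 is not s-gonal.
s = 10: P(10, 12) = 540. ✓
Hits: s ∈ {7, 10} → 2.

2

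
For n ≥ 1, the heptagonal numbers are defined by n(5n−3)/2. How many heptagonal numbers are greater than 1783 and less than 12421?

43

The n-th heptagonal number is n(5n−3)/2.
Smallest index with value > 1783: n = 28 (giving 1918).
Largest index with value < 12421: n = 70 (giving 12145).
Indices 28 through 70: 43 terms.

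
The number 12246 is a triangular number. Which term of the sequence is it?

156

Set n(n+1)/2 = 12246, giving n² + n − 24492 = 0.
The discriminant is 1 + 8·12246 = 97969, and √97969 = 313.
So n = (-1 + 313) / 2 = 312/2 = 156.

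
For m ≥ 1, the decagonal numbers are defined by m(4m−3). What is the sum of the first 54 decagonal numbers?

Σ i(4i−3) = 4Σi² − 3Σi over i = 1..54.
Σi = 1485 and Σi² = 53955.
4·53955 − 3·1485 = 211365.

211365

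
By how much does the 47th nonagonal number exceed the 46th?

323

Consecutive nonagonal numbers differ by 7n − 6: here 7·47 − 6 = 323.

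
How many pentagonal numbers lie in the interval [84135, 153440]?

84

The n-th pentagonal number is n(3n−1)/2.
Smallest index with value ≥ 84135: n = 237 (giving 84135).
Largest index with value ≤ 153440: n = 320 (giving 153440).
Indices 237 through 320: 84 terms.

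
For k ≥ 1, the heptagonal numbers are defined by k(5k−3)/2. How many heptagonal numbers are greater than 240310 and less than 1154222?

The n-th heptagonal number is n(5n−3)/2.
Smallest index with value > 240310: n = 311 (giving 241336).
Largest index with value < 1154222: n = 679 (giving 1151584).
Indices 311 through 679: 369 terms.

369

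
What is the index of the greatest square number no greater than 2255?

Solve n² ≤ 2255 for integer n.
n = 47 gives 2209 ≤ 2255, while n = 48 gives 2304 > 2255; so the answer is index 47.

47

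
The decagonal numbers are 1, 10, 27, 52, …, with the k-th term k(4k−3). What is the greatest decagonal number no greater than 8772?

Solve n(4n−3) ≤ 8772 for integer n.
n = 47 gives 8695 ≤ 8772, while n = 48 gives 9072 > 8772; so the answer is 8695.

8695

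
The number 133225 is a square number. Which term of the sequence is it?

We need n² = 133225, so n = √133225 = 365.

365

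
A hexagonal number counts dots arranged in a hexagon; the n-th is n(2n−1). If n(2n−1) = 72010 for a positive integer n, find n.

190

Set n(2n−1) = 72010, giving 2n² − n − 72010 = 0.
The discriminant is 1 + 8·72010 = 576081, and √576081 = 759.
So n = (1 + 759) / 4 = 760/4 = 190.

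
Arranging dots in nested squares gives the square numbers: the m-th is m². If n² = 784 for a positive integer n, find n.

28

We need n² = 784, so n = √784 = 28.
Check: 28² = 784. ✓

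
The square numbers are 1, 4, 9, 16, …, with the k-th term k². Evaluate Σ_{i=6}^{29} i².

8500

Σ_{i=6}^{29} i² = 8555 − 55 = 8500.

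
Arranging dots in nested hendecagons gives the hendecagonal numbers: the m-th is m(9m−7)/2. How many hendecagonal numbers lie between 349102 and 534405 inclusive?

The n-th hendecagonal number is n(9n−7)/2.
Smallest index with value ≥ 349102: n = 279 (giving 349308).
Largest index with value ≤ 534405: n = 345 (giving 534405).
Indices 279 through 345: 67 terms.

67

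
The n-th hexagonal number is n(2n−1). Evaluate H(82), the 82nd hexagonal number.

The 82nd hexagonal number is n(2n−1) with n = 82.
82·(2·82 − 1) = 82·163 = 13366.

13366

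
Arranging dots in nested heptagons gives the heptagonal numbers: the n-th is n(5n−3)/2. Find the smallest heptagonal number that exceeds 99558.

Solve n(5n−3)/2 > 99558 for integer n.
The largest n with value ≤ 99558 is 199 (since 98704 ≤ 99558 < 99700), so the first above is n = 200, value 99700.

99700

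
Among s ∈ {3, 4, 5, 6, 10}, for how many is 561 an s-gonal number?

s = 3: P(3, 33) = 561. ✓
s = 4: P(4, 23) = 529 and P(4, 24) = 576; 561 is not s-gonal.
s = 5: P(5, 19) = 532 and P(5, 20) = 590; 561 is not s-gonal.
s = 6: P(6, 17) = 561. ✓
s = 10: P(10, 12) = 540 and P(10, 13) = 637; 561 is not s-gonal.
Hits: s ∈ {3, 6} → 2.

2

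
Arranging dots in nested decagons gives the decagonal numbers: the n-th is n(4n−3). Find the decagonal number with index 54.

54·(4·54 − 3) = 54·213 = 11502.

11502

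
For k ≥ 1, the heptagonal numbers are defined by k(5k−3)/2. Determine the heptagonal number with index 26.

The 26th heptagonal number is n(5n−3)/2 with n = 26.
26·(5·26 − 3)/2 = 26·127/2 = 1651.

1651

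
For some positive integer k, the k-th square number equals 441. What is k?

21

We need n² = 441, so n = √441 = 21.
Check: 21² = 441. ✓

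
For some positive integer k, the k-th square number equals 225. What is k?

15

We need n² = 225, so n = √225 = 15.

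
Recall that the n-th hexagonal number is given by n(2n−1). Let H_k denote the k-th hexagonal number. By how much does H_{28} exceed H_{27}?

109

Consecutive hexagonal numbers differ by 4n − 3: here 4·28 − 3 = 109.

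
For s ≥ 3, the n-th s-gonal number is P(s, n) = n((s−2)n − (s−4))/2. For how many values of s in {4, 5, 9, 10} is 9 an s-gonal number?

s = 4: P(4, 3) = 9. ✓
s = 5: P(5, 2) = 5 and P(5, 3) = 12; 9 is not s-gonal.
s = 9: P(9, 2) = 9. ✓
s = 10: P(10, 1) = 1 and P(10, 2) = 10; 9 is not s-gonal.
Hits: s ∈ {4, 9} → 2.

2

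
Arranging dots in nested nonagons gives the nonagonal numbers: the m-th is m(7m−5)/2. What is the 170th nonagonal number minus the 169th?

Consecutive nonagonal numbers differ by 7n − 6: here 7·170 − 6 = 1184.

1184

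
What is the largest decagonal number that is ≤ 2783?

2626

Solve n(4n−3) ≤ 2783 for integer n.
n = 26 gives 2626 ≤ 2783, while n = 27 gives 2835 > 2783; so the answer is 2626.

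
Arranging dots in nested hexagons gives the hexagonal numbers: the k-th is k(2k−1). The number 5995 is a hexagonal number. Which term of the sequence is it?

55

Set n(2n−1) = 5995, giving 2n² − n − 5995 = 0.
The discriminant is 1 + 8·5995 = 47961, and √47961 = 219.
So n = (1 + 219) / 4 = 220/4 = 55.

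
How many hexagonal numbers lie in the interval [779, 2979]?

The n-th hexagonal number is n(2n−1).
Smallest index with value ≥ 779: n = 20 (giving 780).
Largest index with value ≤ 2979: n = 38 (giving 2850).
Indices 20 through 38: 19 terms.

19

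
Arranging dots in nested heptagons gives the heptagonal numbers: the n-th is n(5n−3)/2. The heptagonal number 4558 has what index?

Set n(5n−3)/2 = 4558, giving 5n² − 3n − 9116 = 0.
The discriminant is 9 + 40·4558 = 182329, and √182329 = 427.
So n = (3 + 427) / 10 = 430/10 = 43.

43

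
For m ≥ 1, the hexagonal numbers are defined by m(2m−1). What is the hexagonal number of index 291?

169071

291·(2·291 − 1) = 291·581 = 169071.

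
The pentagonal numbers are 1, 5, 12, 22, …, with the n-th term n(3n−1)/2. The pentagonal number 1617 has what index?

33

Set n(3n−1)/2 = 1617, giving 3n² − n − 3234 = 0.
The discriminant is 1 + 24·1617 = 38809, and √38809 = 197.
So n = (1 + 197) / 6 = 198/6 = 33.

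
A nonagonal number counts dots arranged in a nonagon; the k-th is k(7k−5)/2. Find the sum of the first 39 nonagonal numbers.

Σ i(7i−5)/2 = (7Σi² − 5Σi) / 2 over i = 1..39.
Σi = 780 and Σi² = 20540.
(7·20540 − 5·780) / 2 = 139880/2 = 69940.

69940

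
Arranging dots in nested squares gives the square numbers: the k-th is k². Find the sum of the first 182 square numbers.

Σ_{i=1}^{182} i² = 182·183·365/6 = 2026115.

2026115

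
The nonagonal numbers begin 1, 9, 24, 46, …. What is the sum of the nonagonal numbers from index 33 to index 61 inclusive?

227911

Σ i(7i−5)/2 = (7Σi² − 5Σi) / 2 over i = 33..61.
Σi = 1891 − 528 = 1363 and Σi² = 77531 − 11440 = 66091.
(7·66091 − 5·1363) / 2 = 455822/2 = 227911.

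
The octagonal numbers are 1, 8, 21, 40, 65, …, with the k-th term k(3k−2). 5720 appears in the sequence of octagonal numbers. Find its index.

44

Set n(3n−2) = 5720, giving 3n² − 2n − 5720 = 0.
So n = (2 + 262) / 6 = 264/6 = 44.
Check: 44·(3·44 − 2) = 5720. ✓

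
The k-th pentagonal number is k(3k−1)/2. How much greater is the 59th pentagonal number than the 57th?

347

59·(3·59 − 1)/2 = 5192 and 57·(3·57 − 1)/2 = 4845.
Difference: 5192 − 4845 = 347.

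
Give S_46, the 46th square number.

2116

The 46th square number is n² with n = 46.
46² = 2116.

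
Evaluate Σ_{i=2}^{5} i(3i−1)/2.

74

Σ i(3i−1)/2 = (3Σi² − Σi) / 2 over i = 2..5.
Σi = 15 − 1 = 14 and Σi² = 55 − 1 = 54.
(3·54 − 1·14) / 2 = 148/2 = 74.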